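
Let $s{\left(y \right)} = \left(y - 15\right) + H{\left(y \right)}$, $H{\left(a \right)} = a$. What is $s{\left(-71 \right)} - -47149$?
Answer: $46992$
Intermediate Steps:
$s{\left(y \right)} = -15 + 2 y$ ($s{\left(y \right)} = \left(y - 15\right) + y = \left(-15 + y\right) + y = -15 + 2 y$)
$s{\left(-71 \right)} - -47149 = \left(-15 + 2 \left(-71\right)\right) - -47149 = \left(-15 - 142\right) + 47149 = -157 + 47149 = 46992$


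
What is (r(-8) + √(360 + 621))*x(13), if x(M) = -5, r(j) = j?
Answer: 40 - 15*√109 ≈ -116.60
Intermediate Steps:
(r(-8) + √(360 + 621))*x(13) = (-8 + √(360 + 621))*(-5) = (-8 + √981)*(-5) = (-8 + 3*√109)*(-5) = 40 - 15*√109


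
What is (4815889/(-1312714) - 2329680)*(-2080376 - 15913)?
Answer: 493145273869803477/100978 ≈ 4.8837e+12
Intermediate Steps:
(4815889/(-1312714) - 2329680)*(-2080376 - 15913) = (4815889*(-1/1312714) - 2329680)*(-2096289) = (-370453/100978 - 2329680)*(-2096289) = -235246797493/100978*(-2096289) = 493145273869803477/100978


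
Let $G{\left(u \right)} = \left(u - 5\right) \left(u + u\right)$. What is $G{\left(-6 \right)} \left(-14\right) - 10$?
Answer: $-1858$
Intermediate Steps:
$G{\left(u \right)} = 2 u \left(-5 + u\right)$ ($G{\left(u \right)} = \left(-5 + u\right) 2 u = 2 u \left(-5 + u\right)$)
$G{\left(-6 \right)} \left(-14\right) - 10 = 2 \left(-6\right) \left(-5 - 6\right) \left(-14\right) - 10 = 2 \left(-6\right) \left(-11\right) \left(-14\right) - 10 = 132 \left(-14\right) - 10 = -1848 - 10 = -1858$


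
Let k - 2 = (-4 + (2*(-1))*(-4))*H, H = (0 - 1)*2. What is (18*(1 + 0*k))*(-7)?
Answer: -126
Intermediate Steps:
H = -2 (H = -1*2 = -2)
k = -6 (k = 2 + (-4 + (2*(-1))*(-4))*(-2) = 2 + (-4 - 2*(-4))*(-2) = 2 + (-4 + 8)*(-2) = 2 + 4*(-2) = 2 - 8 = -6)
(18*(1 + 0*k))*(-7) = (18*(1 + 0*(-6)))*(-7) = (18*(1 + 0))*(-7) = (18*1)*(-7) = 18*(-7) = -126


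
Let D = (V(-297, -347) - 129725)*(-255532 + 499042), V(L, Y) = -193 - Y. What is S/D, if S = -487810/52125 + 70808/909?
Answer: -8326789/3833274811795875 ≈ -2.1722e-9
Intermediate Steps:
S = 216496514/3158775 (S = -487810*1/52125 + 70808*(1/909) = -97562/10425 + 70808/909 = 216496514/3158775 ≈ 68.538)
D = -31551834210 (D = ((-193 - 1*(-347)) - 129725)*(-255532 + 499042) = ((-193 + 347) - 129725)*243510 = (154 - 129725)*243510 = -129571*243510 = -31551834210)
S/D = (216496514/3158775)/(-31551834210) = (216496514/3158775)*(-1/31551834210) = -8326789/3833274811795875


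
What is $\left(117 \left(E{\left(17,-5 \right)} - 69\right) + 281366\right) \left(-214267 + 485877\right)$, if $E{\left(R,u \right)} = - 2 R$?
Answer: $73148647150$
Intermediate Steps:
$\left(117 \left(E{\left(17,-5 \right)} - 69\right) + 281366\right) \left(-214267 + 485877\right) = \left(117 \left(\left(-2\right) 17 - 69\right) + 281366\right) \left(-214267 + 485877\right) = \left(117 \left(-34 - 69\right) + 281366\right) 271610 = \left(117 \left(-103\right) + 281366\right) 271610 = \left(-12051 + 281366\right) 271610 = 269315 \cdot 271610 = 73148647150$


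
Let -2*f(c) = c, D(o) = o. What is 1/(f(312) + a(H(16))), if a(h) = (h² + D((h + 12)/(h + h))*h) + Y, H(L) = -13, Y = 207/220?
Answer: 220/2957 ≈ 0.074400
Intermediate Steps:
Y = 207/220 (Y = 207*(1/220) = 207/220 ≈ 0.94091)
f(c) = -c/2
a(h) = 1527/220 + h² + h/2 (a(h) = (h² + ((h + 12)/(h + h))*h) + 207/220 = (h² + ((12 + h)/((2*h)))*h) + 207/220 = (h² + ((12 + h)*(1/(2*h)))*h) + 207/220 = (h² + ((12 + h)/(2*h))*h) + 207/220 = (h² + (6 + h/2)) + 207/220 = (6 + h² + h/2) + 207/220 = 1527/220 + h² + h/2)
1/(f(312) + a(H(16))) = 1/(-½*312 + (1527/220 + (-13)² + (½)*(-13))) = 1/(-156 + (1527/220 + 169 - 13/2)) = 1/(-156 + 37277/220) = 1/(2957/220) = 220/2957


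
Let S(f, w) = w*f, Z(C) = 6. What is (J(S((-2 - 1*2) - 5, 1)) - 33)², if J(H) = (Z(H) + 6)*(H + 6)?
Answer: 4761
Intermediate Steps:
S(f, w) = f*w
J(H) = 72 + 12*H (J(H) = (6 + 6)*(H + 6) = 12*(6 + H) = 72 + 12*H)
(J(S((-2 - 1*2) - 5, 1)) - 33)² = ((72 + 12*(((-2 - 1*2) - 5)*1)) - 33)² = ((72 + 12*(((-2 - 2) - 5)*1)) - 33)² = ((72 + 12*((-4 - 5)*1)) - 33)² = ((72 + 12*(-9*1)) - 33)² = ((72 + 12*(-9)) - 33)² = ((72 - 108) - 33)² = (-36 - 33)² = (-69)² = 4761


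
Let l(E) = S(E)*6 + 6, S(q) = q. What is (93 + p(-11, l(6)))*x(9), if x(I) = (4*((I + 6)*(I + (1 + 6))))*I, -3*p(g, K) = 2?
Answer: 797760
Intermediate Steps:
l(E) = 6 + 6*E (l(E) = E*6 + 6 = 6*E + 6 = 6 + 6*E)
p(g, K) = -⅔ (p(g, K) = -⅓*2 = -⅔)
x(I) = 4*I*(6 + I)*(7 + I) (x(I) = (4*((6 + I)*(I + 7)))*I = (4*((6 + I)*(7 + I)))*I = (4*(6 + I)*(7 + I))*I = 4*I*(6 + I)*(7 + I))
(93 + p(-11, l(6)))*x(9) = (93 - ⅔)*(4*9*(42 + 9² + 13*9)) = 277*(4*9*(42 + 81 + 117))/3 = 277*(4*9*240)/3 = (277/3)*8640 = 797760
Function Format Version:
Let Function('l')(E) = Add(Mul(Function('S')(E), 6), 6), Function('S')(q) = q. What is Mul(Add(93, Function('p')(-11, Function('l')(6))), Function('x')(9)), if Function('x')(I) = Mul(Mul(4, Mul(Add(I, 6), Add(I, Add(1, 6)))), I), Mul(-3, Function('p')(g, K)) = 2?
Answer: 797760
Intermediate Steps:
Function('l')(E) = Add(6, Mul(6, E)) (Function('l')(E) = Add(Mul(E, 6), 6) = Add(Mul(6, E), 6) = Add(6, Mul(6, E)))
Function('p')(g, K) = Rational(-2, 3) (Function('p')(g, K) = Mul(Rational(-1, 3), 2) = Rational(-2, 3))
Function('x')(I) = Mul(4, I, Add(6, I), Add(7, I)) (Function('x')(I) = Mul(Mul(4, Mul(Add(6, I), Add(I, 7))), I) = Mul(Mul(4, Mul(Add(6, I), Add(7, I))), I) = Mul(Mul(4, Add(6, I), Add(7, I)), I) = Mul(4, I, Add(6, I), Add(7, I)))
Mul(Add(93, Function('p')(-11, Function('l')(6))), Function('x')(9)) = Mul(Add(93, Rational(-2, 3)), Mul(4, 9, Add(42, Pow(9, 2), Mul(13, 9)))) = Mul(Rational(277, 3), Mul(4, 9, Add(42, 81, 117))) = Mul(Rational(277, 3), Mul(4, 9, 240)) = Mul(Rational(277, 3), 8640) = 797760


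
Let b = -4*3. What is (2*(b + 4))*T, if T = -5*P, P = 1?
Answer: 80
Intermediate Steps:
b = -12
T = -5 (T = -5*1 = -5)
(2*(b + 4))*T = (2*(-12 + 4))*(-5) = (2*(-8))*(-5) = -16*(-5) = 80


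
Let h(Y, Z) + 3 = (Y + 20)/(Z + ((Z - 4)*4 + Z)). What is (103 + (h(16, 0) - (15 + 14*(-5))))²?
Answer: 373321/16 ≈ 23333.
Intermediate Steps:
h(Y, Z) = -3 + (20 + Y)/(-16 + 6*Z) (h(Y, Z) = -3 + (Y + 20)/(Z + ((Z - 4)*4 + Z)) = -3 + (20 + Y)/(Z + ((-4 + Z)*4 + Z)) = -3 + (20 + Y)/(Z + ((-16 + 4*Z) + Z)) = -3 + (20 + Y)/(Z + (-16 + 5*Z)) = -3 + (20 + Y)/(-16 + 6*Z))
(103 + (h(16, 0) - (15 + 14*(-5))))² = (103 + ((68 + 16 - 18*0)/(2*(-8 + 3*0)) - (15 + 14*(-5))))² = (103 + ((68 + 16 + 0)/(2*(-8 + 0)) - (15 - 70)))² = (103 + ((½)*84/(-8) - 1*(-55)))² = (103 + ((½)*(-⅛)*84 + 55))² = (103 + (-21/4 + 55))² = (103 + 199/4)² = (611/4)² = 373321/16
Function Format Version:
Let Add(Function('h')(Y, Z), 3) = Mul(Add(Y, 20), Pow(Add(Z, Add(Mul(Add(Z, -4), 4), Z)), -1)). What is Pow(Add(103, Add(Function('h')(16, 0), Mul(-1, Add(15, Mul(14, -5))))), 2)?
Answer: Rational(373321, 16) ≈ 23333.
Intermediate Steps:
Function('h')(Y, Z) = Add(-3, Mul(Pow(Add(-16, Mul(6, Z)), -1), Add(20, Y))) (Function('h')(Y, Z) = Add(-3, Mul(Add(Y, 20), Pow(Add(Z, Add(Mul(Add(Z, -4), 4), Z)), -1))) = Add(-3, Mul(Add(20, Y), Pow(Add(Z, Add(Mul(Add(-4, Z), 4), Z)), -1))) = Add(-3, Mul(Add(20, Y), Pow(Add(Z, Add(Add(-16, Mul(4, Z)), Z)), -1))) = Add(-3, Mul(Add(20, Y), Pow(Add(Z, Add(-16, Mul(5, Z))), -1))) = Add(-3, Mul(Add(20, Y), Pow(Add(-16, Mul(6, Z)), -1))) = Add(-3, Mul(Pow(Add(-16, Mul(6, Z)), -1), Add(20, Y))))
Pow(Add(103, Add(Function('h')(16, 0), Mul(-1, Add(15, Mul(14, -5))))), 2) = Pow(Add(103, Add(Mul(Rational(1, 2), Pow(Add(-8, Mul(3, 0)), -1), Add(68, 16, Mul(-18, 0))), Mul(-1, Add(15, Mul(14, -5))))), 2) = Pow(Add(103, Add(Mul(Rational(1, 2), Pow(Add(-8, 0), -1), Add(68, 16, 0)), Mul(-1, Add(15, -70)))), 2) = Pow(Add(103, Add(Mul(Rational(1, 2), Pow(-8, -1), 84), Mul(-1, -55))), 2) = Pow(Add(103, Add(Mul(Rational(1, 2), Rational(-1, 8), 84), 55)), 2) = Pow(Add(103, Add(Rational(-21, 4), 55)), 2) = Pow(Add(103, Rational(199, 4)), 2) = Pow(Rational(611, 4), 2) = Rational(373321, 16)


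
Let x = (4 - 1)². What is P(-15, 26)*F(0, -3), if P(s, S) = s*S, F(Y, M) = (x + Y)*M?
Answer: 10530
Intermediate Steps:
x = 9 (x = 3² = 9)
F(Y, M) = M*(9 + Y) (F(Y, M) = (9 + Y)*M = M*(9 + Y))
P(s, S) = S*s
P(-15, 26)*F(0, -3) = (26*(-15))*(-3*(9 + 0)) = -(-1170)*9 = -390*(-27) = 10530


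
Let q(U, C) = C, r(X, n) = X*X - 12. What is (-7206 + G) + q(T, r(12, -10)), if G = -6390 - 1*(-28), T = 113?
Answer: -13436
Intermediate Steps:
G = -6362 (G = -6390 + 28 = -6362)
r(X, n) = -12 + X² (r(X, n) = X² - 12 = -12 + X²)
(-7206 + G) + q(T, r(12, -10)) = (-7206 - 6362) + (-12 + 12²) = -13568 + (-12 + 144) = -13568 + 132 = -13436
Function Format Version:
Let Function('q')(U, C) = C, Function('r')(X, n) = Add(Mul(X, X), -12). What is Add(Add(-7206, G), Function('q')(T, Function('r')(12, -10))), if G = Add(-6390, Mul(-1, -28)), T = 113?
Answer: -13436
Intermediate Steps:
G = -6362 (G = Add(-6390, 28) = -6362)
Function('r')(X, n) = Add(-12, Pow(X, 2)) (Function('r')(X, n) = Add(Pow(X, 2), -12) = Add(-12, Pow(X, 2)))
Add(Add(-7206, G), Function('q')(T, Function('r')(12, -10))) = Add(Add(-7206, -6362), Add(-12, Pow(12, 2))) = Add(-13568, Add(-12, 144)) = Add(-13568, 132) = -13436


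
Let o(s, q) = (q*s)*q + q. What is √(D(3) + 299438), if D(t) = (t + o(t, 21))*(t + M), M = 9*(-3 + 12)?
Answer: √412586 ≈ 642.33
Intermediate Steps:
M = 81 (M = 9*9 = 81)
o(s, q) = q + s*q² (o(s, q) = s*q² + q = q + s*q²)
D(t) = (21 + 442*t)*(81 + t) (D(t) = (t + 21*(1 + 21*t))*(t + 81) = (t + (21 + 441*t))*(81 + t) = (21 + 442*t)*(81 + t))
√(D(3) + 299438) = √((1701 + 442*3² + 35823*3) + 299438) = √((1701 + 442*9 + 107469) + 299438) = √((1701 + 3978 + 107469) + 299438) = √(113148 + 299438) = √412586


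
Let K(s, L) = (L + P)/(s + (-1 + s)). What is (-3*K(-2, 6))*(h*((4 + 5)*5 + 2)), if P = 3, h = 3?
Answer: 3807/5 ≈ 761.40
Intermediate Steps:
K(s, L) = (3 + L)/(-1 + 2*s) (K(s, L) = (L + 3)/(s + (-1 + s)) = (3 + L)/(-1 + 2*s))
(-3*K(-2, 6))*(h*((4 + 5)*5 + 2)) = (-3*(3 + 6)/(-1 + 2*(-2)))*(3*((4 + 5)*5 + 2)) = (-3*9/(-1 - 4))*(3*(9*5 + 2)) = (-3*9/(-5))*(3*(45 + 2)) = (-(-3)*9/5)*(3*47) = -3*(-9/5)*141 = (27/5)*141 = 3807/5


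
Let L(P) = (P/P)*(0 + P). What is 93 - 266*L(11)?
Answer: -2833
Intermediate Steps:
L(P) = P (L(P) = 1*P = P)
93 - 266*L(11) = 93 - 266*11 = 93 - 2926 = -2833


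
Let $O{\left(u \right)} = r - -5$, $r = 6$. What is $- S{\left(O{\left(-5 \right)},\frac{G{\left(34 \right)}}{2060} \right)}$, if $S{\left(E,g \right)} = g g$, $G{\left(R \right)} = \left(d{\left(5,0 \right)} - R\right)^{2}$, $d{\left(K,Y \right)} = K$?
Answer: $- \frac{707281}{4243600} \approx -0.16667$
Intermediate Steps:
$O{\left(u \right)} = 11$ ($O{\left(u \right)} = 6 - -5 = 6 + 5 = 11$)
$G{\left(R \right)} = \left(5 - R\right)^{2}$
$S{\left(E,g \right)} = g^{2}$
$- S{\left(O{\left(-5 \right)},\frac{G{\left(34 \right)}}{2060} \right)} = - \left(\frac{\left(-5 + 34\right)^{2}}{2060}\right)^{2} = - \left(29^{2} \cdot \frac{1}{2060}\right)^{2} = - \left(841 \cdot \frac{1}{2060}\right)^{2} = - \left(\frac{841}{2060}\right)^{2} = \left(-1\right) \frac{707281}{4243600} = - \frac{707281}{4243600}$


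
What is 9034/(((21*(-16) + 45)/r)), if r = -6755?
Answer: 61024670/291 ≈ 2.0971e+5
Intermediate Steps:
9034/(((21*(-16) + 45)/r)) = 9034/(((21*(-16) + 45)/(-6755))) = 9034/(((-336 + 45)*(-1/6755))) = 9034/((-291*(-1/6755))) = 9034/(291/6755) = 9034*(6755/291) = 61024670/291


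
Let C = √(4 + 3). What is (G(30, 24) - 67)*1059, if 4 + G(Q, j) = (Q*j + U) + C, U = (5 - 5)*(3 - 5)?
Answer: 687291 + 1059*√7 ≈ 6.9009e+5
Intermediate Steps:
U = 0 (U = 0*(-2) = 0)
C = √7 ≈ 2.6458
G(Q, j) = -4 + √7 + Q*j (G(Q, j) = -4 + ((Q*j + 0) + √7) = -4 + (Q*j + √7) = -4 + (√7 + Q*j) = -4 + √7 + Q*j)
(G(30, 24) - 67)*1059 = ((-4 + √7 + 30*24) - 67)*1059 = ((-4 + √7 + 720) - 67)*1059 = ((716 + √7) - 67)*1059 = (649 + √7)*1059 = 687291 + 1059*√7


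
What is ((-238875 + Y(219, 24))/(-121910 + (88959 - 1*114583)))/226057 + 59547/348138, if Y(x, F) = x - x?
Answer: 4243676757302/24809365314783 ≈ 0.17105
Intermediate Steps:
Y(x, F) = 0
((-238875 + Y(219, 24))/(-121910 + (88959 - 1*114583)))/226057 + 59547/348138 = ((-238875 + 0)/(-121910 + (88959 - 1*114583)))/226057 + 59547/348138 = -238875/(-121910 + (88959 - 114583))*(1/226057) + 59547*(1/348138) = -238875/(-121910 - 25624)*(1/226057) + 19849/116046 = -238875/(-147534)*(1/226057) + 19849/116046 = -238875*(-1/147534)*(1/226057) + 19849/116046 = (79625/49178)*(1/226057) + 19849/116046 = 6125/855156242 + 19849/116046 = 4243676757302/24809365314783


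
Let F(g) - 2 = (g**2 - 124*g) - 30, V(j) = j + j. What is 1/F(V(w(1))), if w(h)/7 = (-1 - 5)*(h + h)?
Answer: 1/49028 ≈ 2.0397e-5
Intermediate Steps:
w(h) = -84*h (w(h) = 7*((-1 - 5)*(h + h)) = 7*(-12*h) = -84*h)
V(j) = 2*j
F(g) = -28 + g**2 - 124*g (F(g) = 2 + ((g**2 - 124*g) - 30) = 2 + (-30 + g**2 - 124*g) = -28 + g**2 - 124*g)
1/F(V(w(1))) = 1/(-28 + (2*(-84*1))**2 - 248*(-84*1)) = 1/(-28 + (2*(-84))**2 - 248*(-84)) = 1/(-28 + (-168)**2 - 124*(-168)) = 1/(-28 + 28224 + 20832) = 1/49028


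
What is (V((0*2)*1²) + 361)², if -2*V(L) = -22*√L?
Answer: 130321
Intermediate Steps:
V(L) = 11*√L (V(L) = -(-11)*√L = 11*√L)
(V((0*2)*1²) + 361)² = (11*√((0*2)*1²) + 361)² = (11*√(0*1) + 361)² = (11*√0 + 361)² = (11*0 + 361)² = (0 + 361)² = 361² = 130321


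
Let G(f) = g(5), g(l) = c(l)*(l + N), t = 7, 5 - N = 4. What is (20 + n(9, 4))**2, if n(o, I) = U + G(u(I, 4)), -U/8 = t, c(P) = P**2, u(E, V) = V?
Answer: 12996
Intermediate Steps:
N = 1 (N = 5 - 1*4 = 5 - 4 = 1)
U = -56 (U = -8*7 = -56)
g(l) = l**2*(1 + l) (g(l) = l**2*(l + 1) = l**2*(1 + l))
G(f) = 150 (G(f) = 5**2*(1 + 5) = 25*6 = 150)
n(o, I) = 94 (n(o, I) = -56 + 150 = 94)
(20 + n(9, 4))**2 = (20 + 94)**2 = 114**2 = 12996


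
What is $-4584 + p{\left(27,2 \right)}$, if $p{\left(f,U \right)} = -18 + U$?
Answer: $-4600$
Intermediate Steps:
$-4584 + p{\left(27,2 \right)} = -4584 + \left(-18 + 2\right) = -4584 - 16 = -4600$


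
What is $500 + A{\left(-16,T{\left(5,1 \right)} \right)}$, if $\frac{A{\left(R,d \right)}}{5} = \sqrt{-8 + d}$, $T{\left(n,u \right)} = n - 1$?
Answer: $500 + 10 i \approx 500.0 + 10.0 i$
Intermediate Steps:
$T{\left(n,u \right)} = -1 + n$
$A{\left(R,d \right)} = 5 \sqrt{-8 + d}$
$500 + A{\left(-16,T{\left(5,1 \right)} \right)} = 500 + 5 \sqrt{-8 + \left(-1 + 5\right)} = 500 + 5 \sqrt{-8 + 4} = 500 + 5 \sqrt{-4} = 500 + 5 \cdot 2 i = 500 + 10 i$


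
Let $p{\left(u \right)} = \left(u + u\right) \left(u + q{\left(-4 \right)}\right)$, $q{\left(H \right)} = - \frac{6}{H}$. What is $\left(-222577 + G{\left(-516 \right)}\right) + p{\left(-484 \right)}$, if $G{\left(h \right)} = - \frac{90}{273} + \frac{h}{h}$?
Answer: $\frac{22248014}{91} \approx 2.4448 \cdot 10^{5}$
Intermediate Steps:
$G{\left(h \right)} = \frac{61}{91}$ ($G{\left(h \right)} = \left(-90\right) \frac{1}{273} + 1 = - \frac{30}{91} + 1 = \frac{61}{91}$)
$p{\left(u \right)} = 2 u \left(\frac{3}{2} + u\right)$ ($p{\left(u \right)} = \left(u + u\right) \left(u - \frac{6}{-4}\right) = 2 u \left(u - - \frac{3}{2}\right) = 2 u \left(u + \frac{3}{2}\right) = 2 u \left(\frac{3}{2} + u\right)$)
$\left(-222577 + G{\left(-516 \right)}\right) + p{\left(-484 \right)} = \left(-222577 + \frac{61}{91}\right) - 484 \left(3 + 2 \left(-484\right)\right) = - \frac{20254446}{91} - 484 \left(3 - 968\right) = - \frac{20254446}{91} - -467060 = - \frac{20254446}{91} + 467060 = \frac{22248014}{91}$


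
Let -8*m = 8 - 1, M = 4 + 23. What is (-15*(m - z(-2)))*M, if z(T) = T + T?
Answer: -10125/8 ≈ -1265.6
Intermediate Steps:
z(T) = 2*T
M = 27
m = -7/8 (m = -(8 - 1)/8 = -⅛*7 = -7/8 ≈ -0.87500)
(-15*(m - z(-2)))*M = -15*(-7/8 - 2*(-2))*27 = -15*(-7/8 - 1*(-4))*27 = -15*(-7/8 + 4)*27 = -15*25/8*27 = -375/8*27 = -10125/8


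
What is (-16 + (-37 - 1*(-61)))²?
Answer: 64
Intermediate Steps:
(-16 + (-37 - 1*(-61)))² = (-16 + (-37 + 61))² = (-16 + 24)² = 8² = 64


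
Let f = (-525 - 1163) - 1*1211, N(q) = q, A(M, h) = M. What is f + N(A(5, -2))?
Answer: -2894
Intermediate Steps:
f = -2899 (f = -1688 - 1211 = -2899)
f + N(A(5, -2)) = -2899 + 5 = -2894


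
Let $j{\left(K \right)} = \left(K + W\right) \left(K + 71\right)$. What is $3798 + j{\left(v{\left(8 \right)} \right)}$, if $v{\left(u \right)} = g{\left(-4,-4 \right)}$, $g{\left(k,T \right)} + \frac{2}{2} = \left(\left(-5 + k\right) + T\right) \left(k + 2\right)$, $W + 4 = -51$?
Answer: $918$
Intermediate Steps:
$W = -55$ ($W = -4 - 51 = -55$)
$g{\left(k,T \right)} = -1 + \left(2 + k\right) \left(-5 + T + k\right)$ ($g{\left(k,T \right)} = -1 + \left(\left(-5 + k\right) + T\right) \left(k + 2\right) = -1 + \left(-5 + T + k\right) \left(2 + k\right) = -1 + \left(2 + k\right) \left(-5 + T + k\right)$)
$v{\left(u \right)} = 25$ ($v{\left(u \right)} = -11 + \left(-4\right)^{2} - -12 + 2 \left(-4\right) - -16 = -11 + 16 + 12 - 8 + 16 = 25$)
$j{\left(K \right)} = \left(-55 + K\right) \left(71 + K\right)$ ($j{\left(K \right)} = \left(K - 55\right) \left(K + 71\right) = \left(-55 + K\right) \left(71 + K\right)$)
$3798 + j{\left(v{\left(8 \right)} \right)} = 3798 + \left(-3905 + 25^{2} + 16 \cdot 25\right) = 3798 + \left(-3905 + 625 + 400\right) = 3798 - 2880 = 918$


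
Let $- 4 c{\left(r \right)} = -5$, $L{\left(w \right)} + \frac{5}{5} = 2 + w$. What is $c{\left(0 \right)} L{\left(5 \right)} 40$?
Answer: $300$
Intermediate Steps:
$L{\left(w \right)} = 1 + w$ ($L{\left(w \right)} = -1 + \left(2 + w\right) = 1 + w$)
$c{\left(r \right)} = \frac{5}{4}$ ($c{\left(r \right)} = \left(- \frac{1}{4}\right) \left(-5\right) = \frac{5}{4}$)
$c{\left(0 \right)} L{\left(5 \right)} 40 = \frac{5 \left(1 + 5\right)}{4} \cdot 40 = \frac{5}{4} \cdot 6 \cdot 40 = \frac{15}{2} \cdot 40 = 300$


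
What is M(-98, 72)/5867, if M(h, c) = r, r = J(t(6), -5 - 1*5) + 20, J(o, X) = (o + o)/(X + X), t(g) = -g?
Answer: 103/29335 ≈ 0.0035112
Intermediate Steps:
J(o, X) = o/X (J(o, X) = (2*o)/((2*X)) = (2*o)*(1/(2*X)) = o/X)
r = 103/5 (r = (-1*6)/(-5 - 1*5) + 20 = -6/(-5 - 5) + 20 = -6/(-10) + 20 = -6*(-1/10) + 20 = 3/5 + 20 = 103/5 ≈ 20.600)
M(h, c) = 103/5
M(-98, 72)/5867 = (103/5)/5867 = (103/5)*(1/5867) = 103/29335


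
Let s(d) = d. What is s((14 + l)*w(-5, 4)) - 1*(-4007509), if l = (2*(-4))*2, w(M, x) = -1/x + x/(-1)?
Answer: 8015035/2 ≈ 4.0075e+6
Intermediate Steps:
w(M, x) = -x - 1/x (w(M, x) = -1/x + x*(-1) = -1/x - x = -x - 1/x)
l = -16 (l = -8*2 = -16)
s((14 + l)*w(-5, 4)) - 1*(-4007509) = (14 - 16)*(-1*4 - 1/4) - 1*(-4007509) = -2*(-4 - 1*¼) + 4007509 = -2*(-4 - ¼) + 4007509 = -2*(-17/4) + 4007509 = 17/2 + 4007509 = 8015035/2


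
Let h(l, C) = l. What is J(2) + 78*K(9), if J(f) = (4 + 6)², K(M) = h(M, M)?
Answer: 802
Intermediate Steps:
K(M) = M
J(f) = 100 (J(f) = 10² = 100)
J(2) + 78*K(9) = 100 + 78*9 = 100 + 702 = 802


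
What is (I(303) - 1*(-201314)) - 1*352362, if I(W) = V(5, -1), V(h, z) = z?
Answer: -151049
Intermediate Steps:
I(W) = -1
(I(303) - 1*(-201314)) - 1*352362 = (-1 - 1*(-201314)) - 1*352362 = (-1 + 201314) - 352362 = 201313 - 352362 = -151049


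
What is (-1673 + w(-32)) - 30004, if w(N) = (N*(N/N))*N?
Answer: -30653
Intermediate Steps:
w(N) = N**2 (w(N) = (N*1)*N = N*N = N**2)
(-1673 + w(-32)) - 30004 = (-1673 + (-32)**2) - 30004 = (-1673 + 1024) - 30004 = -649 - 30004 = -30653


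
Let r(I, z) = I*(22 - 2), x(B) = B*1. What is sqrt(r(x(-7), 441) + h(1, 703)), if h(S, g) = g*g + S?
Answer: sqrt(494070) ≈ 702.90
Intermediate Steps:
x(B) = B
r(I, z) = 20*I (r(I, z) = I*20 = 20*I)
h(S, g) = S + g**2 (h(S, g) = g**2 + S = S + g**2)
sqrt(r(x(-7), 441) + h(1, 703)) = sqrt(20*(-7) + (1 + 703**2)) = sqrt(-140 + (1 + 494209)) = sqrt(-140 + 494210) = sqrt(494070)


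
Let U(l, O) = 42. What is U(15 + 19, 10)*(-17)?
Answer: -714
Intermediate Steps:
U(15 + 19, 10)*(-17) = 42*(-17) = -714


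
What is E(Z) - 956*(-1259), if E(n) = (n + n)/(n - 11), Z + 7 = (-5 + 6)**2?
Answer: 20461280/17 ≈ 1.2036e+6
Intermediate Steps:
Z = -6 (Z = -7 + (-5 + 6)**2 = -7 + 1**2 = -7 + 1 = -6)
E(n) = 2*n/(-11 + n) (E(n) = (2*n)/(-11 + n) = 2*n/(-11 + n))
E(Z) - 956*(-1259) = 2*(-6)/(-11 - 6) - 956*(-1259) = 2*(-6)/(-17) + 1203604 = 2*(-6)*(-1/17) + 1203604 = 12/17 + 1203604 = 20461280/17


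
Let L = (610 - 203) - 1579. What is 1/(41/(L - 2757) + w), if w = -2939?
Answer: -3929/11547372 ≈ -0.00034025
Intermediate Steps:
L = -1172 (L = 407 - 1579 = -1172)
1/(41/(L - 2757) + w) = 1/(41/(-1172 - 2757) - 2939) = 1/(41/(-3929) - 2939) = 1/(41*(-1/3929) - 2939) = 1/(-41/3929 - 2939) = 1/(-11547372/3929) = -3929/11547372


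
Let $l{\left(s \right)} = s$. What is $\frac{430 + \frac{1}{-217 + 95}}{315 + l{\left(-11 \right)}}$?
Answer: $\frac{2761}{1952} \approx 1.4144$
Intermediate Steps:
$\frac{430 + \frac{1}{-217 + 95}}{315 + l{\left(-11 \right)}} = \frac{430 + \frac{1}{-217 + 95}}{315 - 11} = \frac{430 + \frac{1}{-122}}{304} = \left(430 - \frac{1}{122}\right) \frac{1}{304} = \frac{52459}{122} \cdot \frac{1}{304} = \frac{2761}{1952}$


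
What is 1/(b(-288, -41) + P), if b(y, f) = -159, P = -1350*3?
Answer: -1/4209 ≈ -0.00023759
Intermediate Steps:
P = -4050
1/(b(-288, -41) + P) = 1/(-159 - 4050) = 1/(-4209) = -1/4209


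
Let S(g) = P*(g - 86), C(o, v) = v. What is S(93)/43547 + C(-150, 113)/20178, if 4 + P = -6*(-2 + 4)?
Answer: 380125/125527338 ≈ 0.0030282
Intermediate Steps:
P = -16 (P = -4 - 6*(-2 + 4) = -4 - 6*2 = -4 - 12 = -16)
S(g) = 1376 - 16*g (S(g) = -16*(g - 86) = -16*(-86 + g) = 1376 - 16*g)
S(93)/43547 + C(-150, 113)/20178 = (1376 - 16*93)/43547 + 113/20178 = (1376 - 1488)*(1/43547) + 113*(1/20178) = -112*1/43547 + 113/20178 = -16/6221 + 113/20178 = 380125/125527338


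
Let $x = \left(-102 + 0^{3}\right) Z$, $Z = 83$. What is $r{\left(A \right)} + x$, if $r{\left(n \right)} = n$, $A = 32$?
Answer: $-8434$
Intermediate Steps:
$x = -8466$ ($x = \left(-102 + 0^{3}\right) 83 = \left(-102 + 0\right) 83 = \left(-102\right) 83 = -8466$)
$r{\left(A \right)} + x = 32 - 8466 = -8434$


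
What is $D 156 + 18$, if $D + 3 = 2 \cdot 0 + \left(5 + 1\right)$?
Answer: $486$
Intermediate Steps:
$D = 3$ ($D = -3 + \left(2 \cdot 0 + \left(5 + 1\right)\right) = -3 + \left(0 + 6\right) = -3 + 6 = 3$)
$D 156 + 18 = 3 \cdot 156 + 18 = 468 + 18 = 486$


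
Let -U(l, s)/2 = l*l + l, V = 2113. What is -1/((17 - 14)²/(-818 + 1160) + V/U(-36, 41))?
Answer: 47880/38887 ≈ 1.2313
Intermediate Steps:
U(l, s) = -2*l - 2*l² (U(l, s) = -2*(l*l + l) = -2*(l² + l) = -2*(l + l²) = -2*l - 2*l²)
-1/((17 - 14)²/(-818 + 1160) + V/U(-36, 41)) = -1/((17 - 14)²/(-818 + 1160) + 2113/((-2*(-36)*(1 - 36)))) = -1/(3²/342 + 2113/((-2*(-36)*(-35)))) = -1/(9*(1/342) + 2113/(-2520)) = -1/(1/38 + 2113*(-1/2520)) = -1/(1/38 - 2113/2520) = -1/(-38887/47880) = -1*(-47880/38887) = 47880/38887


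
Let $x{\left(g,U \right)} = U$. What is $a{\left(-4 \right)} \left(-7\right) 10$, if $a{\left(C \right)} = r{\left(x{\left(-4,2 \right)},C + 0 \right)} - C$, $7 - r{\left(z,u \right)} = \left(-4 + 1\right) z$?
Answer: $-1190$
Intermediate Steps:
$r{\left(z,u \right)} = 7 + 3 z$ ($r{\left(z,u \right)} = 7 - \left(-4 + 1\right) z = 7 - - 3 z = 7 + 3 z$)
$a{\left(C \right)} = 13 - C$ ($a{\left(C \right)} = \left(7 + 3 \cdot 2\right) - C = \left(7 + 6\right) - C = 13 - C$)
$a{\left(-4 \right)} \left(-7\right) 10 = \left(13 - -4\right) \left(-7\right) 10 = \left(13 + 4\right) \left(-7\right) 10 = 17 \left(-7\right) 10 = \left(-119\right) 10 = -1190$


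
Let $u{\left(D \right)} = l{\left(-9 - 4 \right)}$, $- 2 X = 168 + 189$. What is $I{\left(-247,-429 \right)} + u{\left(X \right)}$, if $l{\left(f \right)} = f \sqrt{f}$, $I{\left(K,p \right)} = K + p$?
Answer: $-676 - 13 i \sqrt{13} \approx -676.0 - 46.872 i$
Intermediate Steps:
$X = - \frac{357}{2}$ ($X = - \frac{168 + 189}{2} = \left(- \frac{1}{2}\right) 357 = - \frac{357}{2} \approx -178.5$)
$l{\left(f \right)} = f^{\frac{3}{2}}$
$u{\left(D \right)} = - 13 i \sqrt{13}$ ($u{\left(D \right)} = \left(-9 - 4\right)^{\frac{3}{2}} = \left(-13\right)^{\frac{3}{2}} = - 13 i \sqrt{13}$)
$I{\left(-247,-429 \right)} + u{\left(X \right)} = \left(-247 - 429\right) - 13 i \sqrt{13} = -676 - 13 i \sqrt{13}$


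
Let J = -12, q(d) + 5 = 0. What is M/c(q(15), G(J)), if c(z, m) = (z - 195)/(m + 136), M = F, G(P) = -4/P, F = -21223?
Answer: 8680207/600 ≈ 14467.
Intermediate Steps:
q(d) = -5 (q(d) = -5 + 0 = -5)
M = -21223
c(z, m) = (-195 + z)/(136 + m)
M/c(q(15), G(J)) = -21223*(136 - 4/(-12))/(-195 - 5) = -21223/(-200/(136 - 4*(-1/12))) = -21223/(-200/(136 + ⅓)) = -21223/(-200/(409/3)) = -21223/((3/409)*(-200)) = -21223/(-600/409) = -21223*(-409/600) = 8680207/600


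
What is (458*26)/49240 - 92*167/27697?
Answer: -106676871/340950070 ≈ -0.31288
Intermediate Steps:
(458*26)/49240 - 92*167/27697 = 11908*(1/49240) - 15364*1/27697 = 2977/12310 - 15364/27697 = -106676871/340950070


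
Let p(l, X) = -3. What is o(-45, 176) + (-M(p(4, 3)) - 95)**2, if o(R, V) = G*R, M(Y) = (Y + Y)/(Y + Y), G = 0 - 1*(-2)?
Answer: 9126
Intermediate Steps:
G = 2 (G = 0 + 2 = 2)
M(Y) = 1 (M(Y) = (2*Y)/((2*Y)) = (2*Y)*(1/(2*Y)) = 1)
o(R, V) = 2*R
o(-45, 176) + (-M(p(4, 3)) - 95)**2 = 2*(-45) + (-1*1 - 95)**2 = -90 + (-1 - 95)**2 = -90 + (-96)**2 = -90 + 9216 = 9126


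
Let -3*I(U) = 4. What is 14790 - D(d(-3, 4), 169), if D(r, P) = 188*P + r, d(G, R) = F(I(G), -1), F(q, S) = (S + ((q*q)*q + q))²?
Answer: -12396007/729 ≈ -17004.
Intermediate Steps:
I(U) = -4/3 (I(U) = -⅓*4 = -4/3)
F(q, S) = (S + q + q³)² (F(q, S) = (S + (q²*q + q))² = (S + (q³ + q))² = (S + (q + q³))² = (S + q + q³)²)
d(G, R) = 16129/729 (d(G, R) = (-1 - 4/3 + (-4/3)³)² = (-1 - 4/3 - 64/27)² = (-127/27)² = 16129/729)
D(r, P) = r + 188*P
14790 - D(d(-3, 4), 169) = 14790 - (16129/729 + 188*169) = 14790 - (16129/729 + 31772) = 14790 - 1*23177917/729 = 14790 - 23177917/729 = -12396007/729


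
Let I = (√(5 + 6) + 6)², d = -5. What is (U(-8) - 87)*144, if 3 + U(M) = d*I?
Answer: -46800 - 8640*√11 ≈ -75456.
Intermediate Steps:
I = (6 + √11)² (I = (√11 + 6)² = (6 + √11)² ≈ 86.799)
U(M) = -3 - 5*(6 + √11)²
(U(-8) - 87)*144 = ((-238 - 60*√11) - 87)*144 = (-325 - 60*√11)*144 = -46800 - 8640*√11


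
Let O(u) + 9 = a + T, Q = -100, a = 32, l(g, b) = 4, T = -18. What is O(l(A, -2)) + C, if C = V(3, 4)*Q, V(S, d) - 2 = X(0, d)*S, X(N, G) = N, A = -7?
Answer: -195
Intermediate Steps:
O(u) = 5 (O(u) = -9 + (32 - 18) = -9 + 14 = 5)
V(S, d) = 2 (V(S, d) = 2 + 0*S = 2 + 0 = 2)
C = -200 (C = 2*(-100) = -200)
O(l(A, -2)) + C = 5 - 200 = -195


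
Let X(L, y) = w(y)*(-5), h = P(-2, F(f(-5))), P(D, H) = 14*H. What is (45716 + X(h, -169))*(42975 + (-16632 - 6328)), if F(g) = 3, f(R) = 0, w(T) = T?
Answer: 931918415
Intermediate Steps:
h = 42 (h = 14*3 = 42)
X(L, y) = -5*y (X(L, y) = y*(-5) = -5*y)
(45716 + X(h, -169))*(42975 + (-16632 - 6328)) = (45716 - 5*(-169))*(42975 + (-16632 - 6328)) = (45716 + 845)*(42975 - 22960) = 46561*20015 = 931918415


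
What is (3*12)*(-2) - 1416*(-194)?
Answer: 274632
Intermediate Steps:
(3*12)*(-2) - 1416*(-194) = 36*(-2) + 274704 = -72 + 274704 = 274632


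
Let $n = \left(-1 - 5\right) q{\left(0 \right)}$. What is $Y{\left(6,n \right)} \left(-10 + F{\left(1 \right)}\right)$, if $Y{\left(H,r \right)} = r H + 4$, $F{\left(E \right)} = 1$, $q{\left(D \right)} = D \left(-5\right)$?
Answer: $-36$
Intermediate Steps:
$q{\left(D \right)} = - 5 D$
$n = 0$ ($n = \left(-1 - 5\right) \left(\left(-5\right) 0\right) = \left(-6\right) 0 = 0$)
$Y{\left(H,r \right)} = 4 + H r$ ($Y{\left(H,r \right)} = H r + 4 = 4 + H r$)
$Y{\left(6,n \right)} \left(-10 + F{\left(1 \right)}\right) = \left(4 + 6 \cdot 0\right) \left(-10 + 1\right) = \left(4 + 0\right) \left(-9\right) = 4 \left(-9\right) = -36$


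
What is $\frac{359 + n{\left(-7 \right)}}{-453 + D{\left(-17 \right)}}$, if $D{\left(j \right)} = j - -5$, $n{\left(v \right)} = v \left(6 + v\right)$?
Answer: $- \frac{122}{155} \approx -0.7871$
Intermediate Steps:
$D{\left(j \right)} = 5 + j$ ($D{\left(j \right)} = j + 5 = 5 + j$)
$\frac{359 + n{\left(-7 \right)}}{-453 + D{\left(-17 \right)}} = \frac{359 - 7 \left(6 - 7\right)}{-453 + \left(5 - 17\right)} = \frac{359 - -7}{-453 - 12} = \frac{359 + 7}{-465} = 366 \left(- \frac{1}{465}\right) = - \frac{122}{155}$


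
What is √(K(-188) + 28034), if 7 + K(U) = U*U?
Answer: √63371 ≈ 251.74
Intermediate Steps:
K(U) = -7 + U² (K(U) = -7 + U*U = -7 + U²)
√(K(-188) + 28034) = √((-7 + (-188)²) + 28034) = √((-7 + 35344) + 28034) = √(35337 + 28034) = √63371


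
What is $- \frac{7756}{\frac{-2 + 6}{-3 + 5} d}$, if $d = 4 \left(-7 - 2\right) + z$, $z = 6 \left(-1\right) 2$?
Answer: $\frac{1939}{24} \approx 80.792$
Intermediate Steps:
$z = -12$ ($z = \left(-6\right) 2 = -12$)
$d = -48$ ($d = 4 \left(-7 - 2\right) - 12 = 4 \left(-9\right) - 12 = -36 - 12 = -48$)
$- \frac{7756}{\frac{-2 + 6}{-3 + 5} d} = - \frac{7756}{\frac{-2 + 6}{-3 + 5} \left(-48\right)} = - \frac{7756}{\frac{4}{2} \left(-48\right)} = - \frac{7756}{4 \cdot \frac{1}{2} \left(-48\right)} = - \frac{7756}{2 \left(-48\right)} = - \frac{7756}{-96} = \left(-7756\right) \left(- \frac{1}{96}\right) = \frac{1939}{24}$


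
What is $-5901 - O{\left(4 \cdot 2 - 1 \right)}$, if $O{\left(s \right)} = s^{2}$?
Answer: $-5950$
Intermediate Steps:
$-5901 - O{\left(4 \cdot 2 - 1 \right)} = -5901 - \left(4 \cdot 2 - 1\right)^{2} = -5901 - \left(8 - 1\right)^{2} = -5901 - 7^{2} = -5901 - 49 = -5950$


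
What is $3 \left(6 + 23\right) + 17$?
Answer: $104$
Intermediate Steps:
$3 \left(6 + 23\right) + 17 = 3 \cdot 29 + 17 = 87 + 17 = 104$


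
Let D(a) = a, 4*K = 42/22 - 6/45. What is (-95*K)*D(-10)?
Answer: 27835/66 ≈ 421.74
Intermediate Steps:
K = 293/660 (K = (42/22 - 6/45)/4 = (42*(1/22) - 6*1/45)/4 = (21/11 - 2/15)/4 = (¼)*(293/165) = 293/660 ≈ 0.44394)
(-95*K)*D(-10) = -95*293/660*(-10) = -5567/132*(-10) = 27835/66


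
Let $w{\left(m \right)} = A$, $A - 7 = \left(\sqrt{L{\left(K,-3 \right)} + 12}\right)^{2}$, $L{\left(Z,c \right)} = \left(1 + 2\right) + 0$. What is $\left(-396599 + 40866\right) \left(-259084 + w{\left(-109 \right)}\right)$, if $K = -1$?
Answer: $92156902446$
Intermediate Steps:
$L{\left(Z,c \right)} = 3$ ($L{\left(Z,c \right)} = 3 + 0 = 3$)
$A = 22$ ($A = 7 + \left(\sqrt{3 + 12}\right)^{2} = 7 + \left(\sqrt{15}\right)^{2} = 7 + 15 = 22$)
$w{\left(m \right)} = 22$
$\left(-396599 + 40866\right) \left(-259084 + w{\left(-109 \right)}\right) = \left(-396599 + 40866\right) \left(-259084 + 22\right) = \left(-355733\right) \left(-259062\right) = 92156902446$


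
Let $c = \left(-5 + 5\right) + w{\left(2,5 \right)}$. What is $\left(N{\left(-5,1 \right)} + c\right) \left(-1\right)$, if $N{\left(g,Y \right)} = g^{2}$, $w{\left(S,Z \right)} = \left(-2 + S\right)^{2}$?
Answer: $-25$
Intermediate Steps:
$c = 0$ ($c = \left(-5 + 5\right) + \left(-2 + 2\right)^{2} = 0 + 0^{2} = 0 + 0 = 0$)
$\left(N{\left(-5,1 \right)} + c\right) \left(-1\right) = \left(\left(-5\right)^{2} + 0\right) \left(-1\right) = \left(25 + 0\right) \left(-1\right) = 25 \left(-1\right) = -25$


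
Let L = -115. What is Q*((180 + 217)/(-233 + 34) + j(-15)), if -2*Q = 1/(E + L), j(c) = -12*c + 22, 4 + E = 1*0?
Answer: 39801/47362 ≈ 0.84036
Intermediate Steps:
E = -4 (E = -4 + 1*0 = -4 + 0 = -4)
j(c) = 22 - 12*c
Q = 1/238 (Q = -1/(2*(-4 - 115)) = -1/2/(-119) = -1/2*(-1/119) = 1/238 ≈ 0.0042017)
Q*((180 + 217)/(-233 + 34) + j(-15)) = ((180 + 217)/(-233 + 34) + (22 - 12*(-15)))/238 = (397/(-199) + (22 + 180))/238 = (397*(-1/199) + 202)/238 = (-397/199 + 202)/238 = (1/238)*(39801/199) = 39801/47362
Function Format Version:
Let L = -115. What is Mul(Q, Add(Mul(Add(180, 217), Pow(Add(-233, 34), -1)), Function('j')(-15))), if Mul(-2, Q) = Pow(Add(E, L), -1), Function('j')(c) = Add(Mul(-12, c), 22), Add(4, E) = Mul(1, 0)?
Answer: Rational(39801, 47362) ≈ 0.84036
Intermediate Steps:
E = -4 (E = Add(-4, Mul(1, 0)) = Add(-4, 0) = -4)
Function('j')(c) = Add(22, Mul(-12, c))
Q = Rational(1, 238) (Q = Mul(Rational(-1, 2), Pow(Add(-4, -115), -1)) = Mul(Rational(-1, 2), Pow(-119, -1)) = Mul(Rational(-1, 2), Rational(-1, 119)) = Rational(1, 238) ≈ 0.0042017)
Mul(Q, Add(Mul(Add(180, 217), Pow(Add(-233, 34), -1)), Function('j')(-15))) = Mul(Rational(1, 238), Add(Mul(Add(180, 217), Pow(Add(-233, 34), -1)), Add(22, Mul(-12, -15)))) = Mul(Rational(1, 238), Add(Mul(397, Pow(-199, -1)), Add(22, 180))) = Mul(Rational(1, 238), Add(Mul(397, Rational(-1, 199)), 202)) = Mul(Rational(1, 238), Add(Rational(-397, 199), 202)) = Mul(Rational(1, 238), Rational(39801, 199)) = Rational(39801, 47362)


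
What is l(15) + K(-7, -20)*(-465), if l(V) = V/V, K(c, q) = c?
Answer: 3256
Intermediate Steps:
l(V) = 1
l(15) + K(-7, -20)*(-465) = 1 - 7*(-465) = 1 + 3255 = 3256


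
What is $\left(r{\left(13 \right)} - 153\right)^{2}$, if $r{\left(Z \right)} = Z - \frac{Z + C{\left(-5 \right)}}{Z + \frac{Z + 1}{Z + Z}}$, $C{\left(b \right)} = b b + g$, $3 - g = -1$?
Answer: $\frac{158583649}{7744} \approx 20478.0$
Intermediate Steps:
$g = 4$ ($g = 3 - -1 = 3 + 1 = 4$)
$C{\left(b \right)} = 4 + b^{2}$ ($C{\left(b \right)} = b b + 4 = b^{2} + 4 = 4 + b^{2}$)
$r{\left(Z \right)} = Z - \frac{29 + Z}{Z + \frac{1 + Z}{2 Z}}$ ($r{\left(Z \right)} = Z - \frac{Z + \left(4 + \left(-5\right)^{2}\right)}{Z + \frac{Z + 1}{Z + Z}} = Z - \frac{Z + \left(4 + 25\right)}{Z + \frac{1 + Z}{2 Z}} = Z - \frac{Z + 29}{Z + \left(1 + Z\right) \frac{1}{2 Z}} = Z - \frac{29 + Z}{Z + \frac{1 + Z}{2 Z}}$)
$\left(r{\left(13 \right)} - 153\right)^{2} = \left(\frac{13 \left(-57 - 13 + 2 \cdot 13^{2}\right)}{1 + 13 + 2 \cdot 13^{2}} - 153\right)^{2} = \left(\frac{13 \left(-57 - 13 + 2 \cdot 169\right)}{1 + 13 + 2 \cdot 169} - 153\right)^{2} = \left(\frac{13 \left(-57 - 13 + 338\right)}{1 + 13 + 338} - 153\right)^{2} = \left(13 \cdot \frac{1}{352} \cdot 268 - 153\right)^{2} = \left(\frac{871}{88} - 153\right)^{2} = \left(- \frac{12593}{88}\right)^{2} = \frac{158583649}{7744}$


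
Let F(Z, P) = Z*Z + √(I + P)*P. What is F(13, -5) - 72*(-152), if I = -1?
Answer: 11113 - 5*I*√6 ≈ 11113.0 - 12.247*I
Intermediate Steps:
F(Z, P) = Z² + P*√(-1 + P) (F(Z, P) = Z*Z + √(-1 + P)*P = Z² + P*√(-1 + P))
F(13, -5) - 72*(-152) = (13² - 5*√(-1 - 5)) - 72*(-152) = (169 - 5*I*√6) + 10944 = 11113 - 5*I*√6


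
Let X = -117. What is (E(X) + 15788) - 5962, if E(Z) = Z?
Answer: 9709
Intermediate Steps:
(E(X) + 15788) - 5962 = (-117 + 15788) - 5962 = 15671 - 5962 = 9709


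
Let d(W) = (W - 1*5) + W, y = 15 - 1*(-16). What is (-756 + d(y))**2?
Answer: 488601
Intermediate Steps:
y = 31 (y = 15 + 16 = 31)
d(W) = -5 + 2*W (d(W) = (W - 5) + W = (-5 + W) + W = -5 + 2*W)
(-756 + d(y))**2 = (-756 + (-5 + 2*31))**2 = (-756 + (-5 + 62))**2 = (-756 + 57)**2 = (-699)**2 = 488601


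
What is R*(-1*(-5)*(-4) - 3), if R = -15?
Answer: 345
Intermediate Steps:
R*(-1*(-5)*(-4) - 3) = -15*(-1*(-5)*(-4) - 3) = -15*(5*(-4) - 3) = -15*(-20 - 3) = -15*(-23) = 345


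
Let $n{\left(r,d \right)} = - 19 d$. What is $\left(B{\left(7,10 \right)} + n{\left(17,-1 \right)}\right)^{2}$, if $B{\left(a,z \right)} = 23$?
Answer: $1764$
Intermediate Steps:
$\left(B{\left(7,10 \right)} + n{\left(17,-1 \right)}\right)^{2} = \left(23 - -19\right)^{2} = \left(23 + 19\right)^{2} = 42^{2} = 1764$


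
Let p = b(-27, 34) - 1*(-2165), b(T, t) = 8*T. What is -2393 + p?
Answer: -444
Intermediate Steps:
p = 1949 (p = 8*(-27) - 1*(-2165) = -216 + 2165 = 1949)
-2393 + p = -2393 + 1949 = -444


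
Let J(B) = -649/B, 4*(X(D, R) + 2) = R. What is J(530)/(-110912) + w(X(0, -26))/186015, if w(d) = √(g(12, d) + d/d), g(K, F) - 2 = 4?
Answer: 649/58783360 + √7/186015 ≈ 2.5264e-5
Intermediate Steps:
g(K, F) = 6 (g(K, F) = 2 + 4 = 6)
X(D, R) = -2 + R/4
w(d) = √7 (w(d) = √(6 + d/d) = √(6 + 1) = √7)
J(530)/(-110912) + w(X(0, -26))/186015 = -649/530/(-110912) + √7/186015 = -649*1/530*(-1/110912) + √7*(1/186015) = -649/530*(-1/110912) + √7/186015 = 649/58783360 + √7/186015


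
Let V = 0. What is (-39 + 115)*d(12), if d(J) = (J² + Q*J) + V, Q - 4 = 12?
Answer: 25536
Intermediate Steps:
Q = 16 (Q = 4 + 12 = 16)
d(J) = J² + 16*J (d(J) = (J² + 16*J) + 0 = J² + 16*J)
(-39 + 115)*d(12) = (-39 + 115)*(12*(16 + 12)) = 76*(12*28) = 76*336 = 25536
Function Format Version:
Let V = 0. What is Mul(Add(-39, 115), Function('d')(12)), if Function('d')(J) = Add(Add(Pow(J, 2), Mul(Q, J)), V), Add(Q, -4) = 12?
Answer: 25536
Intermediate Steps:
Q = 16 (Q = Add(4, 12) = 16)
Function('d')(J) = Add(Pow(J, 2), Mul(16, J)) (Function('d')(J) = Add(Add(Pow(J, 2), Mul(16, J)), 0) = Add(Pow(J, 2), Mul(16, J)))
Mul(Add(-39, 115), Function('d')(12)) = Mul(Add(-39, 115), Mul(12, Add(16, 12))) = Mul(76, Mul(12, 28)) = Mul(76, 336) = 25536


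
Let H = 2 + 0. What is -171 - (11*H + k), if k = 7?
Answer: -200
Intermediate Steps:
H = 2
-171 - (11*H + k) = -171 - (11*2 + 7) = -171 - (22 + 7) = -171 - 1*29 = -171 - 29 = -200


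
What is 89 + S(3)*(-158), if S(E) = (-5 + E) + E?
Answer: -69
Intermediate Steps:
S(E) = -5 + 2*E
89 + S(3)*(-158) = 89 + (-5 + 2*3)*(-158) = 89 + (-5 + 6)*(-158) = 89 + 1*(-158) = 89 - 158 = -69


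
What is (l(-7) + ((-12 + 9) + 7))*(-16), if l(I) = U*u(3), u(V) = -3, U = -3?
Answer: -208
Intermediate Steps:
l(I) = 9 (l(I) = -3*(-3) = 9)
(l(-7) + ((-12 + 9) + 7))*(-16) = (9 + ((-12 + 9) + 7))*(-16) = (9 + (-3 + 7))*(-16) = (9 + 4)*(-16) = 13*(-16) = -208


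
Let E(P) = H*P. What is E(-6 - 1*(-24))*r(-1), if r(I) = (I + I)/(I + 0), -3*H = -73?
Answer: 876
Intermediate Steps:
H = 73/3 (H = -⅓*(-73) = 73/3 ≈ 24.333)
r(I) = 2 (r(I) = (2*I)/I = 2)
E(P) = 73*P/3
E(-6 - 1*(-24))*r(-1) = (73*(-6 - 1*(-24))/3)*2 = (73*(-6 + 24)/3)*2 = ((73/3)*18)*2 = 438*2 = 876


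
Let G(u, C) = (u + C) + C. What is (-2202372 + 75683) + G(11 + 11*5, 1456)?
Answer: -2123711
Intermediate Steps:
G(u, C) = u + 2*C (G(u, C) = (C + u) + C = u + 2*C)
(-2202372 + 75683) + G(11 + 11*5, 1456) = (-2202372 + 75683) + ((11 + 11*5) + 2*1456) = -2126689 + ((11 + 55) + 2912) = -2126689 + (66 + 2912) = -2126689 + 2978 = -2123711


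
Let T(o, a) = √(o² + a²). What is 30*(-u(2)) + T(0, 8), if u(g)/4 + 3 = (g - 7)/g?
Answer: 668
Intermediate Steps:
u(g) = -12 + 4*(-7 + g)/g (u(g) = -12 + 4*((g - 7)/g) = -12 + 4*((-7 + g)/g) = -12 + 4*(-7 + g)/g)
T(o, a) = √(a² + o²)
30*(-u(2)) + T(0, 8) = 30*(-(-8 - 28/2)) + √(8² + 0²) = 30*(-(-8 - 28*½)) + √(64 + 0) = 30*(-(-8 - 14)) + √64 = 30*(-1*(-22)) + 8 = 30*22 + 8 = 660 + 8 = 668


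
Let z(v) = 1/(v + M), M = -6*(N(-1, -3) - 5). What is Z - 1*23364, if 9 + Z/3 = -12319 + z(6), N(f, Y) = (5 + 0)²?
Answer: -2293225/38 ≈ -60348.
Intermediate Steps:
N(f, Y) = 25 (N(f, Y) = 5² = 25)
M = -120 (M = -6*(25 - 5) = -6*20 = -120)
z(v) = 1/(-120 + v) (z(v) = 1/(v - 120) = 1/(-120 + v))
Z = -1405393/38 (Z = -27 + 3*(-12319 + 1/(-120 + 6)) = -27 + 3*(-12319 + 1/(-114)) = -27 + 3*(-12319 - 1/114) = -27 + 3*(-1404367/114) = -27 - 1404367/38 = -1405393/38 ≈ -36984.)
Z - 1*23364 = -1405393/38 - 1*23364 = -1405393/38 - 23364 = -2293225/38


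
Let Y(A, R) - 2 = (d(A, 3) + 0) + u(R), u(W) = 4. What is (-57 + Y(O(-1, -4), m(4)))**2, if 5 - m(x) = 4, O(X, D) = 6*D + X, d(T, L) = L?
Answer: 2304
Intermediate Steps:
O(X, D) = X + 6*D
m(x) = 1 (m(x) = 5 - 1*4 = 5 - 4 = 1)
Y(A, R) = 9 (Y(A, R) = 2 + ((3 + 0) + 4) = 2 + (3 + 4) = 2 + 7 = 9)
(-57 + Y(O(-1, -4), m(4)))**2 = (-57 + 9)**2 = (-48)**2 = 2304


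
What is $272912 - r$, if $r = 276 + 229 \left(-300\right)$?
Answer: $341336$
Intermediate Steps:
$r = -68424$ ($r = 276 - 68700 = -68424$)
$272912 - r = 272912 - -68424 = 272912 + 68424 = 341336$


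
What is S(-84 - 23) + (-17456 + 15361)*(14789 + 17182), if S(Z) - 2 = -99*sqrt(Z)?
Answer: -66979243 - 99*I*sqrt(107) ≈ -6.6979e+7 - 1024.1*I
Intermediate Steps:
S(Z) = 2 - 99*sqrt(Z)
S(-84 - 23) + (-17456 + 15361)*(14789 + 17182) = (2 - 99*sqrt(-84 - 23)) + (-17456 + 15361)*(14789 + 17182) = (2 - 99*I*sqrt(107)) - 2095*31971 = (2 - 99*I*sqrt(107)) - 66979245 = -66979243 - 99*I*sqrt(107)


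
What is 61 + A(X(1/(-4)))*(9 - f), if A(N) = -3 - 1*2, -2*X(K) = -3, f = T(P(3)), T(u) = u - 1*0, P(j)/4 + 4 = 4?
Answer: 16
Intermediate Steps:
P(j) = 0 (P(j) = -16 + 4*4 = -16 + 16 = 0)
T(u) = u (T(u) = u + 0 = u)
f = 0
X(K) = 3/2 (X(K) = -1/2*(-3) = 3/2)
A(N) = -5 (A(N) = -3 - 2 = -5)
61 + A(X(1/(-4)))*(9 - f) = 61 - 5*(9 - 1*0) = 61 - 5*(9 + 0) = 61 - 5*9 = 61 - 45 = 16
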